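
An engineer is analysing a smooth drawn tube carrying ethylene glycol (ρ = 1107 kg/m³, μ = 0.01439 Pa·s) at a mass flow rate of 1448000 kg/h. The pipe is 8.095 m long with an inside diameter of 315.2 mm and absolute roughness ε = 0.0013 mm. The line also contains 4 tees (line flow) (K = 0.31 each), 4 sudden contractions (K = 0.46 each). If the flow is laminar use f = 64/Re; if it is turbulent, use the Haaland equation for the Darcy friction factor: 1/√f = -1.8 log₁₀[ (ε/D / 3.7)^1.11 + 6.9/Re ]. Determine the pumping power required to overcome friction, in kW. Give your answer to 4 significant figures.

P ≈ 15.38 kW

ṁ = 1448000 kg/h = 1448000/3600 = 402.2 kg/s.
A = πD²/4 = π(0.3152)²/4 = 0.07803 m²; mean velocity V = ṁ/(ρA) = 402.2/(1107 · 0.07803) = 4.656 m/s.
Reynolds number Re = ρVD/μ = 1107 · 4.656 · 0.3152 / 0.0144 = 1.129e+05.
Re > 4000 → turbulent. Relative roughness ε/D = 1.3e-06/0.3152 = 4.12e-06. Haaland: 1/√f = -1.8 log₁₀[(4.12e-06/3.7)^1.11 + 6.9/1.129e+05] = -1.8 log₁₀[2.47e-07 + 6.11e-05] = 7.582, so f = 0.0174.
Total minor-loss coefficient ΣK = 4·0.31 + 4·0.46 = 3.08.
ΔP = [f·L/D + ΣK]·(ρV²/2) = [0.0174·8.095/0.3152 + 3.08]·(1107·4.656²/2) = [0.4468 + 3.08]·1.2e+04 = 4.233e+04 Pa.
Q = ṁ/ρ = 402.2/1107 = 0.3633 m³/s.
Pumping power P = QΔP = 0.3633·4.233e+04 = 15379 W = 15.38 kW.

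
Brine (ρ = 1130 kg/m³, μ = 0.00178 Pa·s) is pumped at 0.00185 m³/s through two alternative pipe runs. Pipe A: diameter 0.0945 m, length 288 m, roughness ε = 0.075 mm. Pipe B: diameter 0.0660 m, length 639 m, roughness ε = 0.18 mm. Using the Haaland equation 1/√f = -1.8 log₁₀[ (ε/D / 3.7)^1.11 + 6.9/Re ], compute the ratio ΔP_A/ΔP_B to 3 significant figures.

Pipe A: V = Q/A = 0.00185/0.007014 = 0.2638 m/s; Re = 1.582e+04; ε/D = 0.000794; Haaland → f = 0.02863; ΔP_A = f(L/D)(ρV²/2) = 3430 Pa.
Pipe B: V = Q/A = 0.00185/0.003421 = 0.5407 m/s; Re = 2.266e+04; ε/D = 0.00273; Haaland → f = 0.03023; ΔP_B = f(L/D)(ρV²/2) = 4.836e+04 Pa.
ΔP_A/ΔP_B = 3430/4.836e+04 = 0.0709.

ΔP_A/ΔP_B ≈ 0.0709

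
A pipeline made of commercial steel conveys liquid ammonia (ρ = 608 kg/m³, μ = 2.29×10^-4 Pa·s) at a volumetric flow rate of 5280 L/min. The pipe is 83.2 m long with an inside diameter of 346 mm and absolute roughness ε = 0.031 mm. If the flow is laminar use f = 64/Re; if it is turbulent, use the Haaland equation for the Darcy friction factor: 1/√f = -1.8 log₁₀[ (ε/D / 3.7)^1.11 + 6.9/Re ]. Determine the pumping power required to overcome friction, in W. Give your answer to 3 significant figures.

Q = 5280 L/min = 5280/60000 = 0.088 m³/s.
Cross-sectional area A = πD²/4 = π(0.346)²/4 = 0.09402 m²; mean velocity V = Q/A = 0.088/0.09402 = 0.9359 m/s.
Reynolds number Re = ρVD/μ = 608 · 0.9359 · 0.346 / 0.000229 = 8.598e+05.
Re > 4000 → turbulent. Relative roughness ε/D = 3.1e-05/0.346 = 8.96e-05. Haaland: 1/√f = -1.8 log₁₀[(8.96e-05/3.7)^1.11 + 6.9/8.598e+05] = -1.8 log₁₀[7.52e-06 + 8.03e-06] = 8.655, so f = 0.01335.
Darcy-Weisbach: ΔP = f(L/D)(ρV²/2) = 0.01335·(83.2/0.346)·(608·0.9359²/2) = 0.01335·240.5·266.3 = 854.8 Pa.
Pumping power P = QΔP = 0.088·854.8 = 75.22 W = 75.2 W.

P ≈ 75.2 W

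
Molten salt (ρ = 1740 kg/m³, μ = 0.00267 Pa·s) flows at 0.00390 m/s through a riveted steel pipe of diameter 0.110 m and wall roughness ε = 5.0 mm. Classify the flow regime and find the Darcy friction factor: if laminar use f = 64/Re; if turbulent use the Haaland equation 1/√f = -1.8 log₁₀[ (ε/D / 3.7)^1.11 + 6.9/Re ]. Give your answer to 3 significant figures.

f ≈ 0.229

Re = ρVD/μ = 1740·0.0039·0.11/0.00267 = 279.6.
Re < 2300 → laminar, so f = 64/Re = 0.2289 (roughness is irrelevant in laminar flow).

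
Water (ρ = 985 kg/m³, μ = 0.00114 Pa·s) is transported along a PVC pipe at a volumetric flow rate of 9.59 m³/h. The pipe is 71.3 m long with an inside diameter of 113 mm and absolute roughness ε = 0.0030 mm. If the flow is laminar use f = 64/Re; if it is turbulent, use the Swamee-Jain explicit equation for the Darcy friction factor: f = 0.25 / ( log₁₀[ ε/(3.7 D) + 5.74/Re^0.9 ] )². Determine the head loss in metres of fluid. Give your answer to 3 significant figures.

Q = 9.59 m³/h = 9.59/3600 = 0.002664 m³/s.
Cross-sectional area A = πD²/4 = π(0.113)²/4 = 0.01003 m²; mean velocity V = Q/A = 0.002664/0.01003 = 0.2656 m/s.
Reynolds number Re = ρVD/μ = 985 · 0.2656 · 0.113 / 0.00114 = 2.593e+04.
Re > 4000 → turbulent. Relative roughness ε/D = 3e-06/0.113 = 2.65e-05. Swamee-Jain: f = 0.25/(log₁₀[2.65e-05/3.7 + 5.74/2.593e+04^0.9])² = 0.25/(log₁₀[7.18e-06 + 0.000612])² = 0.25/(-3.209)² = 0.02428.
Darcy-Weisbach: ΔP = f(L/D)(ρV²/2) = 0.02428·(71.3/0.113)·(985·0.2656²/2) = 0.02428·631·34.75 = 532.5 Pa.
Head loss h_f = ΔP/(ρg) = 532.5/(985·9.81) = 0.0551 m.

h_f ≈ 0.0551 m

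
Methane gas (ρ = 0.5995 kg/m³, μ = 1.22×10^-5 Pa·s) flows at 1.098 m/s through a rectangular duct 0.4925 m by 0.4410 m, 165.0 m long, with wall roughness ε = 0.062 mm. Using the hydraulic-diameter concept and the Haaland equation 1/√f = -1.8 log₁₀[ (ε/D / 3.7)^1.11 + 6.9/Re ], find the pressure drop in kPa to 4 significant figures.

ΔP ≈ 0.003151 kPa

Hydraulic diameter D_h = 4A/P = 4·(0.4925·0.441)/(2·(0.4925+0.441)) = 0.8688/1.867 = 0.4653 m.
Re = ρVD_h/μ = 0.5995·1.098·0.4653/1.22e-05 = 2.511e+04.
ε/D_h = 6.2e-05/0.4653 = 0.000133; Haaland gives 1/√f = -1.8 log₁₀[1.17e-05+0.000275] = 6.377, so f = 0.02459.
ΔP = f(L/D_h)(ρV²/2) = 0.02459·165/0.4653·0.3614 = 3.151 Pa.
ΔP = 0.003151 kPa.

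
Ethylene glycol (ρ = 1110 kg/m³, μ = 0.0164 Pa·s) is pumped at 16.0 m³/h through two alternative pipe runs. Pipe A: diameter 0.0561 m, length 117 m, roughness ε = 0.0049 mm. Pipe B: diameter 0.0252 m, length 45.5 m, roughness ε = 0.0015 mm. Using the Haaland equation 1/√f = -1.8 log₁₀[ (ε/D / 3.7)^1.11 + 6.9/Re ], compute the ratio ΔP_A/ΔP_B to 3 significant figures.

ΔP_A/ΔP_B ≈ 0.0585

Pipe A: V = Q/A = 0.004444/0.002472 = 1.798 m/s; Re = 6827; ε/D = 8.73e-05; Haaland → f = 0.03447; ΔP_A = f(L/D)(ρV²/2) = 1.29e+05 Pa.
Pipe B: V = Q/A = 0.004444/0.0004988 = 8.911 m/s; Re = 1.52e+04; ε/D = 5.95e-05; Haaland → f = 0.02769; ΔP_B = f(L/D)(ρV²/2) = 2.204e+06 Pa.
ΔP_A/ΔP_B = 1.29e+05/2.204e+06 = 0.0585.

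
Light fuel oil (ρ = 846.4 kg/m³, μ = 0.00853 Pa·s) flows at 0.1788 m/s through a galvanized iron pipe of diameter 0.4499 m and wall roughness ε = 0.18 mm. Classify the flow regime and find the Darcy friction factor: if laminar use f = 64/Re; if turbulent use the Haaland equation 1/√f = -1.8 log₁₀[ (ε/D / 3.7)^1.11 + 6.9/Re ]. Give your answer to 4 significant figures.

Re = ρVD/μ = 846.4·0.1788·0.4499/0.00853 = 7982.
Re > 4000 → turbulent. ε/D = 0.00018/0.4499 = 0.0004; Haaland: 1/√f = -1.8 log₁₀[3.96e-05 + 0.000864] = 5.479, so f = 0.03331.

f ≈ 0.03331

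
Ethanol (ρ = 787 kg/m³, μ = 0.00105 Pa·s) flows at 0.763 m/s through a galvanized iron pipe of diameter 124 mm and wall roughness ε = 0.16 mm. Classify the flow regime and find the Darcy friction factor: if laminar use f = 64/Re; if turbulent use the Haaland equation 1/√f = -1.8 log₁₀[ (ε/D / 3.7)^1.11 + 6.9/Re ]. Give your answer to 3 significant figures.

Re = ρVD/μ = 787·0.763·0.124/0.00105 = 7.091e+04.
Re > 4000 → turbulent. ε/D = 0.00016/0.124 = 0.00129; Haaland: 1/√f = -1.8 log₁₀[0.000145 + 9.73e-05] = 6.507, so f = 0.02362.

f ≈ 0.0236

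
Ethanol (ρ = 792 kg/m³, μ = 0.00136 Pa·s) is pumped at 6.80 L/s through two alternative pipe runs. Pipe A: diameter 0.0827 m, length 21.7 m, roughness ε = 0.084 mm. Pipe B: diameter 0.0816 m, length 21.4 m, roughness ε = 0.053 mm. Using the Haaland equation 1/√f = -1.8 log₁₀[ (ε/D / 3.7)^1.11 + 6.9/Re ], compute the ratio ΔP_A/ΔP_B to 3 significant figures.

ΔP_A/ΔP_B ≈ 1.00

Pipe A: V = Q/A = 0.0068/0.005372 = 1.266 m/s; Re = 6.097e+04; ε/D = 0.00102; Haaland → f = 0.02318; ΔP_A = f(L/D)(ρV²/2) = 3861 Pa.
Pipe B: V = Q/A = 0.0068/0.00523 = 1.3 m/s; Re = 6.179e+04; ε/D = 0.00065; Haaland → f = 0.02199; ΔP_B = f(L/D)(ρV²/2) = 3862 Pa.
ΔP_A/ΔP_B = 3861/3862 = 1.00.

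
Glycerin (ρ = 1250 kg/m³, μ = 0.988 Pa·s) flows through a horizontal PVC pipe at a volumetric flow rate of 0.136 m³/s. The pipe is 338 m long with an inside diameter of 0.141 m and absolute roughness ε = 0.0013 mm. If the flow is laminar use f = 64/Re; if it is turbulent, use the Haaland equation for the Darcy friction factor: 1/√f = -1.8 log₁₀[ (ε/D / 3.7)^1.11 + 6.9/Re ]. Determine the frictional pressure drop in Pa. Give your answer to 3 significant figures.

ΔP ≈ 4.68×10^6 Pa

Cross-sectional area A = πD²/4 = π(0.141)²/4 = 0.01561 m²; mean velocity V = Q/A = 0.136/0.01561 = 8.71 m/s.
Reynolds number Re = ρVD/μ = 1250 · 8.71 · 0.141 / 0.988 = 1554.
Re < 2300 → laminar flow, so f = 64/Re = 64/1554 = 0.04119 (the turbulent correlation is not needed).
Darcy-Weisbach: ΔP = f(L/D)(ρV²/2) = 0.04119·(338/0.141)·(1250·8.71²/2) = 0.04119·2397·4.741e+04 = 4.682e+06 Pa.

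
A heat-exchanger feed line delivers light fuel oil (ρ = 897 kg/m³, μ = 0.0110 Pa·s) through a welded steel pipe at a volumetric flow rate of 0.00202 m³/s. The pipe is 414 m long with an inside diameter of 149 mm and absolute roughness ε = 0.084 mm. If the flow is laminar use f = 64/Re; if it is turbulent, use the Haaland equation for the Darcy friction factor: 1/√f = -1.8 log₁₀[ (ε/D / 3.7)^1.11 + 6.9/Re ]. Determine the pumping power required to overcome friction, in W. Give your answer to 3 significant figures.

Cross-sectional area A = πD²/4 = π(0.149)²/4 = 0.01744 m²; mean velocity V = Q/A = 0.00202/0.01744 = 0.1158 m/s.
Reynolds number Re = ρVD/μ = 897 · 0.1158 · 0.149 / 0.011 = 1408.
Re < 2300 → laminar flow, so f = 64/Re = 64/1408 = 0.04547 (the turbulent correlation is not needed).
Darcy-Weisbach: ΔP = f(L/D)(ρV²/2) = 0.04547·(414/0.149)·(897·0.1158²/2) = 0.04547·2779·6.019 = 760.4 Pa.
Pumping power P = QΔP = 0.00202·760.4 = 1.536 W = 1.54 W.

P ≈ 1.54 W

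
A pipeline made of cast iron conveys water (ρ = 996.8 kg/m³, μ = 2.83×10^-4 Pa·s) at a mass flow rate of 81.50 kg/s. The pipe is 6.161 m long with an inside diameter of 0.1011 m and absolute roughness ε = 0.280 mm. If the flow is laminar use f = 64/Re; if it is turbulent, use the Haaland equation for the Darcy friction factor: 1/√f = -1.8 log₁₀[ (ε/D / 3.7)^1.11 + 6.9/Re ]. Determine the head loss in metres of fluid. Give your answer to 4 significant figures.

h_f ≈ 8.272 m

A = πD²/4 = π(0.1011)²/4 = 0.008028 m²; mean velocity V = ṁ/(ρA) = 81.5/(996.8 · 0.008028) = 10.18 m/s.
Reynolds number Re = ρVD/μ = 996.8 · 10.18 · 0.1011 / 0.000283 = 3.627e+06.
Re > 4000 → turbulent. Relative roughness ε/D = 0.00028/0.1011 = 0.00277. Haaland: 1/√f = -1.8 log₁₀[(0.00277/3.7)^1.11 + 6.9/3.627e+06] = -1.8 log₁₀[0.000339 + 1.9e-06] = 6.241, so f = 0.02567.
Darcy-Weisbach: ΔP = f(L/D)(ρV²/2) = 0.02567·(6.161/0.1011)·(996.8·10.18²/2) = 0.02567·60.94·5.17e+04 = 8.089e+04 Pa.
Head loss h_f = ΔP/(ρg) = 8.089e+04/(996.8·9.81) = 8.272 m.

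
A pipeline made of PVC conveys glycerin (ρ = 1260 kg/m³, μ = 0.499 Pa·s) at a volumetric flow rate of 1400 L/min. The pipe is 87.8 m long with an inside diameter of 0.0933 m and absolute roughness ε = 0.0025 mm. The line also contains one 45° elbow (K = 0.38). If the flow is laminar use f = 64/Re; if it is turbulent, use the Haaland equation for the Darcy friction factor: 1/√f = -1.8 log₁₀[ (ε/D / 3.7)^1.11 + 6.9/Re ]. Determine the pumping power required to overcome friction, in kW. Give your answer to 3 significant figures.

Q = 1400 L/min = 1400/60000 = 0.02333 m³/s.
Cross-sectional area A = πD²/4 = π(0.0933)²/4 = 0.006837 m²; mean velocity V = Q/A = 0.02333/0.006837 = 3.413 m/s.
Reynolds number Re = ρVD/μ = 1260 · 3.413 · 0.0933 / 0.499 = 804.
Re < 2300 → laminar flow, so f = 64/Re = 64/804 = 0.0796 (the turbulent correlation is not needed).
Total minor-loss coefficient ΣK = 1·0.38 = 0.38.
ΔP = [f·L/D + ΣK]·(ρV²/2) = [0.0796·87.8/0.0933 + 0.38]·(1260·3.413²/2) = [74.91 + 0.38]·7338 = 5.525e+05 Pa.
Pumping power P = QΔP = 0.02333·5.525e+05 = 12890 W = 12.9 kW.

P ≈ 12.9 kW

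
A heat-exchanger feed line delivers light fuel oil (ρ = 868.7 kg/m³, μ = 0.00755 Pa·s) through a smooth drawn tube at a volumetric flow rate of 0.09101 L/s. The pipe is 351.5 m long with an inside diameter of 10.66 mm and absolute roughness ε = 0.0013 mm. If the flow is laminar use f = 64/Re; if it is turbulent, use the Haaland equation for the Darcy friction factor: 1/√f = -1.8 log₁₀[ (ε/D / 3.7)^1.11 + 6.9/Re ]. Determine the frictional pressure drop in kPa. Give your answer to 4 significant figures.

ΔP ≈ 762.1 kPa

Q = 0.09101 L/s = 0.09101/1000 = 9.101e-05 m³/s.
Cross-sectional area A = πD²/4 = π(0.01066)²/4 = 8.925e-05 m²; mean velocity V = Q/A = 9.101e-05/8.925e-05 = 1.02 m/s.
Reynolds number Re = ρVD/μ = 868.7 · 1.02 · 0.01066 / 0.00755 = 1251.
Re < 2300 → laminar flow, so f = 64/Re = 64/1251 = 0.05117 (the turbulent correlation is not needed).
Darcy-Weisbach: ΔP = f(L/D)(ρV²/2) = 0.05117·(351.5/0.01066)·(868.7·1.02²/2) = 0.05117·3.297e+04·451.7 = 7.621e+05 Pa.
ΔP = 7.621e+05 Pa = 762.1 kPa.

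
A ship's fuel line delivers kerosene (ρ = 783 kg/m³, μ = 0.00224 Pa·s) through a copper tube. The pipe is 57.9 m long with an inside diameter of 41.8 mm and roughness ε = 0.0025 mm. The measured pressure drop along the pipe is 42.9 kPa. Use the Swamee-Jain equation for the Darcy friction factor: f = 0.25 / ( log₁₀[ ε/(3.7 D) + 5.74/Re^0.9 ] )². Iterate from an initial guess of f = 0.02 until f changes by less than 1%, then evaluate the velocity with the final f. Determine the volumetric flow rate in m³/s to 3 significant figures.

Rearranging Darcy-Weisbach: V = √(2·ΔP·D/(f·L·ρ)). With ε/D = 2.5e-06/0.0418 = 5.98e-05, iterate starting from f = 0.02:
  f = 0.02 → V = √(2·4.29e+04·0.0418/(0.02·57.9·783)) = 1.989 m/s; Re = ρVD/μ = 2.906e+04; f → 0.02373
  f = 0.02373 → V = 1.826 m/s; Re = 2.668e+04; f → 0.02422
  f = 0.02422 → V = 1.807 m/s; Re = 2.641e+04; f → 0.02428
Converged (Δf/f < 1%). With the final f = 0.02428: V = √(2·4.29e+04·0.0418/(0.02428·57.9·783)) = 1.805 m/s.
Q = V·A = 1.805·(π/4·0.0418²) = 0.002477 m³/s = 0.00248 m³/s.

Q ≈ 0.00248 m³/s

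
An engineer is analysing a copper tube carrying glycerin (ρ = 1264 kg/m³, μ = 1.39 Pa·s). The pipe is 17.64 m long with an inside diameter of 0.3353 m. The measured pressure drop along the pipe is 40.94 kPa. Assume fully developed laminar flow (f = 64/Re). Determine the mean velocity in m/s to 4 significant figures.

For laminar flow, f = 64/Re with Re = ρVD/μ, so Darcy-Weisbach reduces to ΔP = 32μLV/D². Solving for V: V = ΔP·D²/(32μL) = 4.094e+04·(0.3353)²/(32·1.39·17.64) = 5.866 m/s.
Check: Re = ρVD/μ = 1264·5.866·0.3353/1.39 = 1789 < 2300, so the laminar assumption holds.

V ≈ 5.866 m/s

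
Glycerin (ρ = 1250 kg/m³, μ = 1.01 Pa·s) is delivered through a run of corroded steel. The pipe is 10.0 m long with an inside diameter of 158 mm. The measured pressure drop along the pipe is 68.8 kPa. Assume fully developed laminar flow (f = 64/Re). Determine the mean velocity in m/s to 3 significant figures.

V ≈ 5.31 m/s

For laminar flow, f = 64/Re with Re = ρVD/μ, so Darcy-Weisbach reduces to ΔP = 32μLV/D². Solving for V: V = ΔP·D²/(32μL) = 6.88e+04·(0.158)²/(32·1.01·10) = 5.314 m/s.
Check: Re = ρVD/μ = 1250·5.314·0.158/1.01 = 1039 < 2300, so the laminar assumption holds.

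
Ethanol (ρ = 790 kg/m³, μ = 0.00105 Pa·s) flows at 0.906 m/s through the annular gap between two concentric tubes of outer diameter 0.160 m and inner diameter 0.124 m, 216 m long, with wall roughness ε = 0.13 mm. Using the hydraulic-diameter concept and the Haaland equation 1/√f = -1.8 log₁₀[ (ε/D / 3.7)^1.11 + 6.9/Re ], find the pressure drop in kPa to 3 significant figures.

Hydraulic diameter D_h = 4A/P = D_o - D_i = 0.16 - 0.124 = 0.036 m.
Re = ρVD_h/μ = 790·0.906·0.036/0.00105 = 2.454e+04.
ε/D_h = 0.00013/0.036 = 0.00361; Haaland gives 1/√f = -1.8 log₁₀[0.000455+0.000281] = 5.639, so f = 0.03145.
ΔP = f(L/D_h)(ρV²/2) = 0.03145·216/0.036·324.2 = 6.118e+04 Pa.
ΔP = 61.2 kPa.

ΔP ≈ 61.2 kPa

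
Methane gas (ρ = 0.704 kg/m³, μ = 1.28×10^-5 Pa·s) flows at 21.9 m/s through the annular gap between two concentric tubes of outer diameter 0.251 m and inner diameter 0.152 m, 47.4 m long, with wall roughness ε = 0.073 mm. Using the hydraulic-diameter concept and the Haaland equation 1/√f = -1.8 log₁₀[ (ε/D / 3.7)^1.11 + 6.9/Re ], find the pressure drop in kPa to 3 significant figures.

ΔP ≈ 1.67 kPa

Hydraulic diameter D_h = 4A/P = D_o - D_i = 0.251 - 0.152 = 0.099 m.
Re = ρVD_h/μ = 0.704·21.9·0.099/1.28e-05 = 1.192e+05.
ε/D_h = 7.3e-05/0.099 = 0.000737; Haaland gives 1/√f = -1.8 log₁₀[7.81e-05+5.79e-05] = 6.96, so f = 0.02064.
ΔP = f(L/D_h)(ρV²/2) = 0.02064·47.4/0.099·168.8 = 1669 Pa.
ΔP = 1.67 kPa.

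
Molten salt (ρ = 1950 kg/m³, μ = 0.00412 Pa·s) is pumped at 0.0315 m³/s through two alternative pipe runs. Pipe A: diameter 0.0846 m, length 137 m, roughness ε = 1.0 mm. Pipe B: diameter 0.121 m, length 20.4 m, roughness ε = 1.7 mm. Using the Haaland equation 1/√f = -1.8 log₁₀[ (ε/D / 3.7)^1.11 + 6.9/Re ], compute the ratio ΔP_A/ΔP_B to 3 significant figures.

Pipe A: V = Q/A = 0.0315/0.005621 = 5.604 m/s; Re = 2.244e+05; ε/D = 0.0118; Haaland → f = 0.04045; ΔP_A = f(L/D)(ρV²/2) = 2.006e+06 Pa.
Pipe B: V = Q/A = 0.0315/0.0115 = 2.739 m/s; Re = 1.569e+05; ε/D = 0.014; Haaland → f = 0.04305; ΔP_B = f(L/D)(ρV²/2) = 5.31e+04 Pa.
ΔP_A/ΔP_B = 2.006e+06/5.31e+04 = 37.8.

ΔP_A/ΔP_B ≈ 37.8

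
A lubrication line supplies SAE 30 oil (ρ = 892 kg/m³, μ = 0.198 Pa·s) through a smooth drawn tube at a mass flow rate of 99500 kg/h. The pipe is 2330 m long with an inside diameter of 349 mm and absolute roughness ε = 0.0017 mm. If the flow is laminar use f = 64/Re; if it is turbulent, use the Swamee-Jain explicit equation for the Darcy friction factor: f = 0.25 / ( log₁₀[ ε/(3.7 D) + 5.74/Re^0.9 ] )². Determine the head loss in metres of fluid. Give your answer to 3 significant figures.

h_f ≈ 4.49 m

ṁ = 99500 kg/h = 99500/3600 = 27.64 kg/s.
A = πD²/4 = π(0.349)²/4 = 0.09566 m²; mean velocity V = ṁ/(ρA) = 27.64/(892 · 0.09566) = 0.3239 m/s.
Reynolds number Re = ρVD/μ = 892 · 0.3239 · 0.349 / 0.198 = 509.3.
Re < 2300 → laminar flow, so f = 64/Re = 64/509.3 = 0.1257 (the turbulent correlation is not needed).
Darcy-Weisbach: ΔP = f(L/D)(ρV²/2) = 0.1257·(2330/0.349)·(892·0.3239²/2) = 0.1257·6676·46.79 = 3.926e+04 Pa.
Head loss h_f = ΔP/(ρg) = 3.926e+04/(892·9.81) = 4.49 m.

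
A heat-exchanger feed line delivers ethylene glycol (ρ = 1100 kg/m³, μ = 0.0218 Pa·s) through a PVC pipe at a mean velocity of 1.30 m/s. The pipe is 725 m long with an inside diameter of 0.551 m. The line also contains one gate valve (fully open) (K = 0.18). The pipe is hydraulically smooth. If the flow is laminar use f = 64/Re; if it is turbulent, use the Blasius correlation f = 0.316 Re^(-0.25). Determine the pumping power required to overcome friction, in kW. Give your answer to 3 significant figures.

Reynolds number Re = ρVD/μ = 1100 · 1.3 · 0.551 / 0.0218 = 3.614e+04.
Re > 4000 → turbulent. Smooth-pipe (Blasius): f = 0.316 Re^(-0.25) = 0.316/(3.614e+04)^0.25 = 0.02292.
Total minor-loss coefficient ΣK = 1·0.18 = 0.18.
ΔP = [f·L/D + ΣK]·(ρV²/2) = [0.02292·725/0.551 + 0.18]·(1100·1.3²/2) = [30.16 + 0.18]·929.5 = 2.82e+04 Pa.
Q = V·A = 1.3·0.2384 = 0.31 m³/s.
Pumping power P = QΔP = 0.31·2.82e+04 = 8740 W = 8.74 kW.

P ≈ 8.74 kW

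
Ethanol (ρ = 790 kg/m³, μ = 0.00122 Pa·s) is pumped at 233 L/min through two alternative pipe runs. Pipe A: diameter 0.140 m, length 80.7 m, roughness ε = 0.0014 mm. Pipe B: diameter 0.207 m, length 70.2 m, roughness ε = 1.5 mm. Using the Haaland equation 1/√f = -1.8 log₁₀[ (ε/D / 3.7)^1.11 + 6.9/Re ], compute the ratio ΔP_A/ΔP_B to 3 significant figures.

ΔP_A/ΔP_B ≈ 5.30

Pipe A: V = Q/A = 0.003883/0.01539 = 0.2523 m/s; Re = 2.287e+04; ε/D = 1e-05; Haaland → f = 0.02492; ΔP_A = f(L/D)(ρV²/2) = 361 Pa.
Pipe B: V = Q/A = 0.003883/0.03365 = 0.1154 m/s; Re = 1.547e+04; ε/D = 0.00725; Haaland → f = 0.03816; ΔP_B = f(L/D)(ρV²/2) = 68.07 Pa.
ΔP_A/ΔP_B = 361/68.07 = 5.30.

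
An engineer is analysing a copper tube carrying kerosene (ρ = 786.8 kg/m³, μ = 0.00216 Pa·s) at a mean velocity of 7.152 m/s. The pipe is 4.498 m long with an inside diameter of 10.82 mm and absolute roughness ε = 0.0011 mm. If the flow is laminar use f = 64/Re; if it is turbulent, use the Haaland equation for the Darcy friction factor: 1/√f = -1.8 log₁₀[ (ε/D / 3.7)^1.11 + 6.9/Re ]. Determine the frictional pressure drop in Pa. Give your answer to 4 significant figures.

Reynolds number Re = ρVD/μ = 786.8 · 7.152 · 0.01082 / 0.00216 = 2.819e+04.
Re > 4000 → turbulent. Relative roughness ε/D = 1.1e-06/0.01082 = 0.000102. Haaland: 1/√f = -1.8 log₁₀[(0.000102/3.7)^1.11 + 6.9/2.819e+04] = -1.8 log₁₀[8.65e-06 + 0.000245] = 6.473, so f = 0.02387.
Darcy-Weisbach: ΔP = f(L/D)(ρV²/2) = 0.02387·(4.498/0.01082)·(786.8·7.152²/2) = 0.02387·415.7·2.012e+04 = 1.996e+05 Pa.

ΔP ≈ 199600 Pa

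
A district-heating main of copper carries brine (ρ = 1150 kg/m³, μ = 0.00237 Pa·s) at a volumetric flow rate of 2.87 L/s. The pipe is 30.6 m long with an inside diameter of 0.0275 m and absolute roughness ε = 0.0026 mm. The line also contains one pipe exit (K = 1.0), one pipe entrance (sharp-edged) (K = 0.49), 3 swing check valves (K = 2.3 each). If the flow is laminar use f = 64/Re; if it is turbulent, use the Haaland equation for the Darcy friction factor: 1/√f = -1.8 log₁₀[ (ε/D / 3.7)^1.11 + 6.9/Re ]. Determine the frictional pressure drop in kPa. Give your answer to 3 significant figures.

Q = 2.87 L/s = 2.87/1000 = 0.00287 m³/s.
Cross-sectional area A = πD²/4 = π(0.0275)²/4 = 0.000594 m²; mean velocity V = Q/A = 0.00287/0.000594 = 4.832 m/s.
Reynolds number Re = ρVD/μ = 1150 · 4.832 · 0.0275 / 0.00237 = 6.448e+04.
Re > 4000 → turbulent. Relative roughness ε/D = 2.6e-06/0.0275 = 9.45e-05. Haaland: 1/√f = -1.8 log₁₀[(9.45e-05/3.7)^1.11 + 6.9/6.448e+04] = -1.8 log₁₀[7.98e-06 + 0.000107] = 7.091, so f = 0.01989.
Total minor-loss coefficient ΣK = 1·1 + 1·0.49 + 3·2.3 = 8.39.
ΔP = [f·L/D + ΣK]·(ρV²/2) = [0.01989·30.6/0.0275 + 8.39]·(1150·4.832²/2) = [22.13 + 8.39]·1.343e+04 = 4.098e+05 Pa.
ΔP = 4.098e+05 Pa = 410 kPa.

ΔP ≈ 410 kPa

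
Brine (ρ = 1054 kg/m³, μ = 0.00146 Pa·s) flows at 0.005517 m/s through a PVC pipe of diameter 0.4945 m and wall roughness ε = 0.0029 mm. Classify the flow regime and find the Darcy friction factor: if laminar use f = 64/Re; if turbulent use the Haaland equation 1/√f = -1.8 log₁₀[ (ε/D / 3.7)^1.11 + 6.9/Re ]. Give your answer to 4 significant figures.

Re = ρVD/μ = 1054·0.005517·0.4945/0.00146 = 1970.
Re < 2300 → laminar, so f = 64/Re = 0.0325 (roughness is irrelevant in laminar flow).

f ≈ 0.03250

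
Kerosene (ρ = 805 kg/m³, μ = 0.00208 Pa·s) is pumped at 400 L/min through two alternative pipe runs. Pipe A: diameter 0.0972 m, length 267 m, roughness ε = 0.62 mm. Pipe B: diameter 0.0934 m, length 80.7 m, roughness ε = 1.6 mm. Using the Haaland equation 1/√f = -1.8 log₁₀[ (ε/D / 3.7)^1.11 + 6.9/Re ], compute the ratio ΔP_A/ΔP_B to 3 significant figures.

Pipe A: V = Q/A = 0.006667/0.00742 = 0.8984 m/s; Re = 3.38e+04; ε/D = 0.00638; Haaland → f = 0.03488; ΔP_A = f(L/D)(ρV²/2) = 3.113e+04 Pa.
Pipe B: V = Q/A = 0.006667/0.006851 = 0.973 m/s; Re = 3.517e+04; ε/D = 0.0171; Haaland → f = 0.04712; ΔP_B = f(L/D)(ρV²/2) = 1.552e+04 Pa.
ΔP_A/ΔP_B = 3.113e+04/1.552e+04 = 2.01.

ΔP_A/ΔP_B ≈ 2.01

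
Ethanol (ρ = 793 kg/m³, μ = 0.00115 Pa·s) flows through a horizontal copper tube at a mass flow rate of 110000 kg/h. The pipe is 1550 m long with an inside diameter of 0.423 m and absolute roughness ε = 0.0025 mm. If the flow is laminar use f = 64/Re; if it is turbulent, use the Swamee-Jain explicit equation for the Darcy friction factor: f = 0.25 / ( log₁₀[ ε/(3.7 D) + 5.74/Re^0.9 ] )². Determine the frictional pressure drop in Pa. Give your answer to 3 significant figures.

ΔP ≈ 2050 Pa

ṁ = 110000 kg/h = 110000/3600 = 30.56 kg/s.
A = πD²/4 = π(0.423)²/4 = 0.1405 m²; mean velocity V = ṁ/(ρA) = 30.56/(793 · 0.1405) = 0.2742 m/s.
Reynolds number Re = ρVD/μ = 793 · 0.2742 · 0.423 / 0.00115 = 7.998e+04.
Re > 4000 → turbulent. Relative roughness ε/D = 2.5e-06/0.423 = 5.91e-06. Swamee-Jain: f = 0.25/(log₁₀[5.91e-06/3.7 + 5.74/7.998e+04^0.9])² = 0.25/(log₁₀[1.6e-06 + 0.000222])² = 0.25/(-3.651)² = 0.01876.
Darcy-Weisbach: ΔP = f(L/D)(ρV²/2) = 0.01876·(1550/0.423)·(793·0.2742²/2) = 0.01876·3664·29.81 = 2049 Pa.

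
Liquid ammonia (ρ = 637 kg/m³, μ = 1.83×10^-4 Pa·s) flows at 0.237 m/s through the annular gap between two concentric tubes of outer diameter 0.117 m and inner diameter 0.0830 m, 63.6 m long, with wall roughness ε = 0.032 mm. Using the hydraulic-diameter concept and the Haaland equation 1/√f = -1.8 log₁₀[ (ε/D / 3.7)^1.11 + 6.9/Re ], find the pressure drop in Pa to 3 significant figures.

Hydraulic diameter D_h = 4A/P = D_o - D_i = 0.117 - 0.083 = 0.034 m.
Re = ρVD_h/μ = 637·0.237·0.034/0.000183 = 2.805e+04.
ε/D_h = 3.2e-05/0.034 = 0.000941; Haaland gives 1/√f = -1.8 log₁₀[0.000102+0.000246] = 6.224, so f = 0.02581.
ΔP = f(L/D_h)(ρV²/2) = 0.02581·63.6/0.034·17.89 = 863.8 Pa.

ΔP ≈ 864 Pa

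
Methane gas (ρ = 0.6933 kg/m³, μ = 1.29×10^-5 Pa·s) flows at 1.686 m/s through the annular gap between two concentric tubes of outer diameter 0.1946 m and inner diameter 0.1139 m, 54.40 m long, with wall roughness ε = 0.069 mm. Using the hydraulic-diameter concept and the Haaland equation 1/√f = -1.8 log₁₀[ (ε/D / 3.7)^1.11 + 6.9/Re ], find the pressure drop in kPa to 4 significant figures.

Hydraulic diameter D_h = 4A/P = D_o - D_i = 0.1946 - 0.1139 = 0.0807 m.
Re = ρVD_h/μ = 0.6933·1.686·0.0807/1.29e-05 = 7312.
ε/D_h = 6.9e-05/0.0807 = 0.000855; Haaland gives 1/√f = -1.8 log₁₀[9.2e-05+0.000944] = 5.373, so f = 0.03464.
ΔP = f(L/D_h)(ρV²/2) = 0.03464·54.4/0.0807·0.9854 = 23.01 Pa.
ΔP = 0.02301 kPa.

ΔP ≈ 0.02301 kPa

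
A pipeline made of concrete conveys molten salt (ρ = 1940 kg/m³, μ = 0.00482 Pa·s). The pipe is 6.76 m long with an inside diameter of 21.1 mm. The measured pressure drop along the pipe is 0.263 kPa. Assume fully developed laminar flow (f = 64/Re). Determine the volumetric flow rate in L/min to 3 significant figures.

For laminar flow, f = 64/Re with Re = ρVD/μ, so Darcy-Weisbach reduces to ΔP = 32μLV/D². Solving for V: V = ΔP·D²/(32μL) = 263·(0.0211)²/(32·0.00482·6.76) = 0.1123 m/s.
Check: Re = ρVD/μ = 1940·0.1123·0.0211/0.00482 = 953.7 < 2300, so the laminar assumption holds.
Q = V·A = 0.1123·(π/4·0.0211²) = 3.927e-05 m³/s = 2.36 L/min.

Q ≈ 2.36 L/min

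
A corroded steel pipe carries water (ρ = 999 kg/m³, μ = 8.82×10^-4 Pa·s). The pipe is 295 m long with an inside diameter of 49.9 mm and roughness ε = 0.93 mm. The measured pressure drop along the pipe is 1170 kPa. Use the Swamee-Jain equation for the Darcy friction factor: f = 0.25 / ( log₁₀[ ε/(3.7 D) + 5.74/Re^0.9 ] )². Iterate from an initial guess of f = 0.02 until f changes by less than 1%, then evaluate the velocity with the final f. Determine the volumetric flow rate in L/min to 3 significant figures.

Rearranging Darcy-Weisbach: V = √(2·ΔP·D/(f·L·ρ)). With ε/D = 0.00093/0.0499 = 0.0186, iterate starting from f = 0.02:
  f = 0.02 → V = √(2·1.17e+06·0.0499/(0.02·295·999)) = 4.451 m/s; Re = ρVD/μ = 2.516e+05; f → 0.04763
  f = 0.04763 → V = 2.884 m/s; Re = 1.63e+05; f → 0.04776
Converged (Δf/f < 1%). With the final f = 0.04776: V = √(2·1.17e+06·0.0499/(0.04776·295·999)) = 2.88 m/s.
Q = V·A = 2.88·(π/4·0.0499²) = 0.005633 m³/s = 338 L/min.

Q ≈ 338 L/min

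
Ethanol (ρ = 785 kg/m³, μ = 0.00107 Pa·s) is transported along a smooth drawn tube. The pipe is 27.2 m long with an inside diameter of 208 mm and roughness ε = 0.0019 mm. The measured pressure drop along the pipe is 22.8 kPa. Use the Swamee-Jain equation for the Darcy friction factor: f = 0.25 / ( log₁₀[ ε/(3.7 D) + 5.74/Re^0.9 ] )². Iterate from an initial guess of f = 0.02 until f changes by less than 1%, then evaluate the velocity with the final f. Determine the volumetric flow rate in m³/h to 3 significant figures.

Q ≈ 745 m³/h

Rearranging Darcy-Weisbach: V = √(2·ΔP·D/(f·L·ρ)). With ε/D = 1.9e-06/0.208 = 9.13e-06, iterate starting from f = 0.02:
  f = 0.02 → V = √(2·2.28e+04·0.208/(0.02·27.2·785)) = 4.713 m/s; Re = ρVD/μ = 7.192e+05; f → 0.01246
  f = 0.01246 → V = 5.97 m/s; Re = 9.11e+05; f → 0.012
  f = 0.012 → V = 6.083 m/s; Re = 9.283e+05; f → 0.01197
Converged (Δf/f < 1%). With the final f = 0.01197: V = √(2·2.28e+04·0.208/(0.01197·27.2·785)) = 6.092 m/s.
Q = V·A = 6.092·(π/4·0.208²) = 0.207 m³/s = 745 m³/h.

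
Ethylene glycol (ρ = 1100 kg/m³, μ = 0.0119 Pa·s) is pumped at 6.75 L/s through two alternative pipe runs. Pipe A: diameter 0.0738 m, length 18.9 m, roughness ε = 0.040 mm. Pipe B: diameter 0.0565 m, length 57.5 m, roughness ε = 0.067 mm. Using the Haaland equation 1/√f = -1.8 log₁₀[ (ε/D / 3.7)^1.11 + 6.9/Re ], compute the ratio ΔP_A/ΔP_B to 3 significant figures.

Pipe A: V = Q/A = 0.00675/0.004278 = 1.578 m/s; Re = 1.076e+04; ε/D = 0.000542; Haaland → f = 0.03097; ΔP_A = f(L/D)(ρV²/2) = 1.086e+04 Pa.
Pipe B: V = Q/A = 0.00675/0.002507 = 2.692 m/s; Re = 1.406e+04; ε/D = 0.00119; Haaland → f = 0.03004; ΔP_B = f(L/D)(ρV²/2) = 1.219e+05 Pa.
ΔP_A/ΔP_B = 1.086e+04/1.219e+05 = 0.0891.

ΔP_A/ΔP_B ≈ 0.0891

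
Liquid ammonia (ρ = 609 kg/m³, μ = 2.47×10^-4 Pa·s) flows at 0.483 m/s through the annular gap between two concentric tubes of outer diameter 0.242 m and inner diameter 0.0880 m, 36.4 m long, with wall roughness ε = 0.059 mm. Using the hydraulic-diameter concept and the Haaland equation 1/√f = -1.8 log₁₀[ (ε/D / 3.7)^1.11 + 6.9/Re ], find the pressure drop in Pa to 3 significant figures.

Hydraulic diameter D_h = 4A/P = D_o - D_i = 0.242 - 0.088 = 0.154 m.
Re = ρVD_h/μ = 609·0.483·0.154/0.000247 = 1.834e+05.
ε/D_h = 5.9e-05/0.154 = 0.000383; Haaland gives 1/√f = -1.8 log₁₀[3.77e-05+3.76e-05] = 7.421, so f = 0.01816.
ΔP = f(L/D_h)(ρV²/2) = 0.01816·36.4/0.154·71.04 = 304.9 Pa.

ΔP ≈ 305 Pa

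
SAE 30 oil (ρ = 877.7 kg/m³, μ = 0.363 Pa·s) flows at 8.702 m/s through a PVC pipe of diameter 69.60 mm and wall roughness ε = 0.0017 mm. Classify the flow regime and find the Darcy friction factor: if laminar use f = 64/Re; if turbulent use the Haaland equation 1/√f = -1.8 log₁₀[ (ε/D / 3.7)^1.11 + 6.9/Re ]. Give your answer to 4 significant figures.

Re = ρVD/μ = 877.7·8.702·0.0696/0.363 = 1464.
Re < 2300 → laminar, so f = 64/Re = 0.0437 (roughness is irrelevant in laminar flow).

f ≈ 0.04370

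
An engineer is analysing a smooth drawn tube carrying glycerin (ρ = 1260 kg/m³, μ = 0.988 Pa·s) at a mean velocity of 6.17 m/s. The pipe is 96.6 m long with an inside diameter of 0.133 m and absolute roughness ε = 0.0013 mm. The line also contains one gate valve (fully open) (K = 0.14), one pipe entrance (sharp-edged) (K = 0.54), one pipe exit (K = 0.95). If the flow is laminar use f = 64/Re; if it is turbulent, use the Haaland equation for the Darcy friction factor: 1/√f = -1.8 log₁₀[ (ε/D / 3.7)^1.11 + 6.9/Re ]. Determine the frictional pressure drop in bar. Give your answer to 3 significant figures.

Reynolds number Re = ρVD/μ = 1260 · 6.17 · 0.133 / 0.988 = 1047.
Re < 2300 → laminar flow, so f = 64/Re = 64/1047 = 0.06115 (the turbulent correlation is not needed).
Total minor-loss coefficient ΣK = 1·0.14 + 1·0.54 + 1·0.95 = 1.63.
ΔP = [f·L/D + ΣK]·(ρV²/2) = [0.06115·96.6/0.133 + 1.63]·(1260·6.17²/2) = [44.42 + 1.63]·2.398e+04 = 1.104e+06 Pa.
ΔP = 1.104e+06 Pa = 11.0 bar.

ΔP ≈ 11.0 bar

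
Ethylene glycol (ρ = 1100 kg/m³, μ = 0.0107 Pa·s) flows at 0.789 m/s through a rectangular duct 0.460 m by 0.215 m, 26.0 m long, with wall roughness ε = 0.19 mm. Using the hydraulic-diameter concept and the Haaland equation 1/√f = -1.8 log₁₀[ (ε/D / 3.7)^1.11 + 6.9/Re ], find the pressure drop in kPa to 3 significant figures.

ΔP ≈ 0.790 kPa

Hydraulic diameter D_h = 4A/P = 4·(0.46·0.215)/(2·(0.46+0.215)) = 0.3956/1.35 = 0.293 m.
Re = ρVD_h/μ = 1100·0.789·0.293/0.0107 = 2.377e+04.
ε/D_h = 0.00019/0.293 = 0.000648; Haaland gives 1/√f = -1.8 log₁₀[6.77e-05+0.00029] = 6.203, so f = 0.02599.
ΔP = f(L/D_h)(ρV²/2) = 0.02599·26/0.293·342.4 = 789.5 Pa.
ΔP = 0.790 kPa.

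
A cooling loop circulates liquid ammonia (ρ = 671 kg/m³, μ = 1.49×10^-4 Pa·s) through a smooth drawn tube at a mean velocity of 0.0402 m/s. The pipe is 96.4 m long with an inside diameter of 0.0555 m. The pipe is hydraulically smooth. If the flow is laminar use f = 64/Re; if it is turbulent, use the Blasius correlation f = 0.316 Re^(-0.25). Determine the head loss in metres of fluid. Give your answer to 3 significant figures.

Reynolds number Re = ρVD/μ = 671 · 0.0402 · 0.0555 / 0.000149 = 1.005e+04.
Re > 4000 → turbulent. Smooth-pipe (Blasius): f = 0.316 Re^(-0.25) = 0.316/(1.005e+04)^0.25 = 0.03156.
Darcy-Weisbach: ΔP = f(L/D)(ρV²/2) = 0.03156·(96.4/0.0555)·(671·0.0402²/2) = 0.03156·1737·0.5422 = 29.72 Pa.
Head loss h_f = ΔP/(ρg) = 29.72/(671·9.81) = 0.00452 m.

h_f ≈ 0.00452 m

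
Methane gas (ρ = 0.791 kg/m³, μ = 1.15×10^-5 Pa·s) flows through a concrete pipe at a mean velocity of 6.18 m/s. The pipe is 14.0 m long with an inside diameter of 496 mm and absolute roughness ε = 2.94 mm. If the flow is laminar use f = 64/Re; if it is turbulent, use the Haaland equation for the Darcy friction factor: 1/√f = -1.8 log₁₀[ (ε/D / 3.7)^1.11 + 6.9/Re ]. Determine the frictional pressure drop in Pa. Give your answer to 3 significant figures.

Reynolds number Re = ρVD/μ = 0.791 · 6.18 · 0.496 / 1.15e-05 = 2.108e+05.
Re > 4000 → turbulent. Relative roughness ε/D = 0.00294/0.496 = 0.00593. Haaland: 1/√f = -1.8 log₁₀[(0.00593/3.7)^1.11 + 6.9/2.108e+05] = -1.8 log₁₀[0.000789 + 3.27e-05] = 5.553, so f = 0.03243.
Darcy-Weisbach: ΔP = f(L/D)(ρV²/2) = 0.03243·(14/0.496)·(0.791·6.18²/2) = 0.03243·28.23·15.11 = 13.82 Pa.

ΔP ≈ 13.8 Pa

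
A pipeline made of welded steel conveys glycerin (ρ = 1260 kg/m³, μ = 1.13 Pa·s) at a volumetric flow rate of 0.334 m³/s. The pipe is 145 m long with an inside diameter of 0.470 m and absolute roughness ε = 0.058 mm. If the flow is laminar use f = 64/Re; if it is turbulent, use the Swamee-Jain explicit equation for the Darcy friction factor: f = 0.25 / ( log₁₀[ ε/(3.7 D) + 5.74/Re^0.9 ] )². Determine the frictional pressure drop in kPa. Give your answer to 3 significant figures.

Cross-sectional area A = πD²/4 = π(0.47)²/4 = 0.1735 m²; mean velocity V = Q/A = 0.334/0.1735 = 1.925 m/s.
Reynolds number Re = ρVD/μ = 1260 · 1.925 · 0.47 / 1.13 = 1009.
Re < 2300 → laminar flow, so f = 64/Re = 64/1009 = 0.06344 (the turbulent correlation is not needed).
Darcy-Weisbach: ΔP = f(L/D)(ρV²/2) = 0.06344·(145/0.47)·(1260·1.925²/2) = 0.06344·308.5·2335 = 4.569e+04 Pa.
ΔP = 4.569e+04 Pa = 45.7 kPa.

ΔP ≈ 45.7 kPa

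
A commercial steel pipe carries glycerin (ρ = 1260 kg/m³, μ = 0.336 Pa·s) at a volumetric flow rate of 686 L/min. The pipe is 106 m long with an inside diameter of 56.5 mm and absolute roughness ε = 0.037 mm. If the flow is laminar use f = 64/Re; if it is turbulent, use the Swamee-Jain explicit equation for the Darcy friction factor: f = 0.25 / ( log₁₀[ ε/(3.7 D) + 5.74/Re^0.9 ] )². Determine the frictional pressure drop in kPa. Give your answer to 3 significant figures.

ΔP ≈ 1630 kPa

Q = 686 L/min = 686/60000 = 0.01143 m³/s.
Cross-sectional area A = πD²/4 = π(0.0565)²/4 = 0.002507 m²; mean velocity V = Q/A = 0.01143/0.002507 = 4.56 m/s.
Reynolds number Re = ρVD/μ = 1260 · 4.56 · 0.0565 / 0.336 = 966.2.
Re < 2300 → laminar flow, so f = 64/Re = 64/966.2 = 0.06624 (the turbulent correlation is not needed).
Darcy-Weisbach: ΔP = f(L/D)(ρV²/2) = 0.06624·(106/0.0565)·(1260·4.56²/2) = 0.06624·1876·1.31e+04 = 1.628e+06 Pa.
ΔP = 1.628e+06 Pa = 1630 kPa.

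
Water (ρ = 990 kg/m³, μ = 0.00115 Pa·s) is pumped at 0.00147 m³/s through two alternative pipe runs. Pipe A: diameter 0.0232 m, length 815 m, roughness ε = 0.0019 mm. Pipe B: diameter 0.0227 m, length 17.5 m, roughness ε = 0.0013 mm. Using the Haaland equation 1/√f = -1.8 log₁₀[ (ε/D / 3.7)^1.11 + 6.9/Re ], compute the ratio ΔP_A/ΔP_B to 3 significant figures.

Pipe A: V = Q/A = 0.00147/0.0004227 = 3.477 m/s; Re = 6.945e+04; ε/D = 8.19e-05; Haaland → f = 0.01954; ΔP_A = f(L/D)(ρV²/2) = 4.109e+06 Pa.
Pipe B: V = Q/A = 0.00147/0.0004047 = 3.632 m/s; Re = 7.098e+04; ε/D = 5.73e-05; Haaland → f = 0.01936; ΔP_B = f(L/D)(ρV²/2) = 9.749e+04 Pa.
ΔP_A/ΔP_B = 4.109e+06/9.749e+04 = 42.1.

ΔP_A/ΔP_B ≈ 42.1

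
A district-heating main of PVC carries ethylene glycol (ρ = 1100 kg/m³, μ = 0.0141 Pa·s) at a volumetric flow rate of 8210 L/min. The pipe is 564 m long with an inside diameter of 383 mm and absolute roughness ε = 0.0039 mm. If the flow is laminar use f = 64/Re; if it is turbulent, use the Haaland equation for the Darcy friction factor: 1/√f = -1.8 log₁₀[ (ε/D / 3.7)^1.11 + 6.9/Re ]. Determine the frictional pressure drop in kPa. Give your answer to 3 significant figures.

Q = 8210 L/min = 8210/60000 = 0.1368 m³/s.
Cross-sectional area A = πD²/4 = π(0.383)²/4 = 0.1152 m²; mean velocity V = Q/A = 0.1368/0.1152 = 1.188 m/s.
Reynolds number Re = ρVD/μ = 1100 · 1.188 · 0.383 / 0.0141 = 3.549e+04.
Re > 4000 → turbulent. Relative roughness ε/D = 3.9e-06/0.383 = 1.02e-05. Haaland: 1/√f = -1.8 log₁₀[(1.02e-05/3.7)^1.11 + 6.9/3.549e+04] = -1.8 log₁₀[6.73e-07 + 0.000194] = 6.678, so f = 0.02243.
Darcy-Weisbach: ΔP = f(L/D)(ρV²/2) = 0.02243·(564/0.383)·(1100·1.188²/2) = 0.02243·1473·775.8 = 2.562e+04 Pa.
ΔP = 2.562e+04 Pa = 25.6 kPa.

ΔP ≈ 25.6 kPa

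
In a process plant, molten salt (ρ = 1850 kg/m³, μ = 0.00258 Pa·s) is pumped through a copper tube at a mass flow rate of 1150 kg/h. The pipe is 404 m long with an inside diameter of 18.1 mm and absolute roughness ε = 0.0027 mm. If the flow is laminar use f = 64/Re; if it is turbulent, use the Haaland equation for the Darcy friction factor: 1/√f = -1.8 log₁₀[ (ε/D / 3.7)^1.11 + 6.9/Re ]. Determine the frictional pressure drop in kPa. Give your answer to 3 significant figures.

ṁ = 1150 kg/h = 1150/3600 = 0.3194 kg/s.
A = πD²/4 = π(0.0181)²/4 = 0.0002573 m²; mean velocity V = ṁ/(ρA) = 0.3194/(1850 · 0.0002573) = 0.6711 m/s.
Reynolds number Re = ρVD/μ = 1850 · 0.6711 · 0.0181 / 0.00258 = 8710.
Re > 4000 → turbulent. Relative roughness ε/D = 2.7e-06/0.0181 = 0.000149. Haaland: 1/√f = -1.8 log₁₀[(0.000149/3.7)^1.11 + 6.9/8710] = -1.8 log₁₀[1.32e-05 + 0.000792] = 5.569, so f = 0.03224.
Darcy-Weisbach: ΔP = f(L/D)(ρV²/2) = 0.03224·(404/0.0181)·(1850·0.6711²/2) = 0.03224·2.232e+04·416.6 = 2.998e+05 Pa.
ΔP = 2.998e+05 Pa = 300 kPa.

ΔP ≈ 300 kPa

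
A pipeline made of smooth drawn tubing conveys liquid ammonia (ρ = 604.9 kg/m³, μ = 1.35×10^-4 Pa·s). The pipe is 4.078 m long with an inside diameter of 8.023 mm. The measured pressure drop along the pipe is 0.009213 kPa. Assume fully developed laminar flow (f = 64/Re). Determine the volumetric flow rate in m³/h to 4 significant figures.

For laminar flow, f = 64/Re with Re = ρVD/μ, so Darcy-Weisbach reduces to ΔP = 32μLV/D². Solving for V: V = ΔP·D²/(32μL) = 9.213·(0.008023)²/(32·0.000135·4.078) = 0.03366 m/s.
Check: Re = ρVD/μ = 604.9·0.03366·0.008023/0.000135 = 1210 < 2300, so the laminar assumption holds.
Q = V·A = 0.03366·(π/4·0.008023²) = 1.702e-06 m³/s = 0.006126 m³/h.

Q ≈ 0.006126 m³/h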